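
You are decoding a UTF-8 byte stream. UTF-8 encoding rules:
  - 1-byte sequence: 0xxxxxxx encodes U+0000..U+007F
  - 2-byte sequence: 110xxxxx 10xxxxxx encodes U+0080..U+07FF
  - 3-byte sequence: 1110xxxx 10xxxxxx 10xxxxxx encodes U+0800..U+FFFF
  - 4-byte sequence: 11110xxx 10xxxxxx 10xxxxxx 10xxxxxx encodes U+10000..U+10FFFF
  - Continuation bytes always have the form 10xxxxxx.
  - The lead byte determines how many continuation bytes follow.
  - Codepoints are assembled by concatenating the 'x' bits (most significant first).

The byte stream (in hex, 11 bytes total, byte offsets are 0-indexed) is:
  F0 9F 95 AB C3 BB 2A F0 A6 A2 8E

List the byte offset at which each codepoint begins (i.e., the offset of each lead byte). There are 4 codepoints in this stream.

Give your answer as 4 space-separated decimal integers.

Byte[0]=F0: 4-byte lead, need 3 cont bytes. acc=0x0
Byte[1]=9F: continuation. acc=(acc<<6)|0x1F=0x1F
Byte[2]=95: continuation. acc=(acc<<6)|0x15=0x7D5
Byte[3]=AB: continuation. acc=(acc<<6)|0x2B=0x1F56B
Completed: cp=U+1F56B (starts at byte 0)
Byte[4]=C3: 2-byte lead, need 1 cont bytes. acc=0x3
Byte[5]=BB: continuation. acc=(acc<<6)|0x3B=0xFB
Completed: cp=U+00FB (starts at byte 4)
Byte[6]=2A: 1-byte ASCII. cp=U+002A
Byte[7]=F0: 4-byte lead, need 3 cont bytes. acc=0x0
Byte[8]=A6: continuation. acc=(acc<<6)|0x26=0x26
Byte[9]=A2: continuation. acc=(acc<<6)|0x22=0x9A2
Byte[10]=8E: continuation. acc=(acc<<6)|0x0E=0x2688E
Completed: cp=U+2688E (starts at byte 7)

Answer: 0 4 6 7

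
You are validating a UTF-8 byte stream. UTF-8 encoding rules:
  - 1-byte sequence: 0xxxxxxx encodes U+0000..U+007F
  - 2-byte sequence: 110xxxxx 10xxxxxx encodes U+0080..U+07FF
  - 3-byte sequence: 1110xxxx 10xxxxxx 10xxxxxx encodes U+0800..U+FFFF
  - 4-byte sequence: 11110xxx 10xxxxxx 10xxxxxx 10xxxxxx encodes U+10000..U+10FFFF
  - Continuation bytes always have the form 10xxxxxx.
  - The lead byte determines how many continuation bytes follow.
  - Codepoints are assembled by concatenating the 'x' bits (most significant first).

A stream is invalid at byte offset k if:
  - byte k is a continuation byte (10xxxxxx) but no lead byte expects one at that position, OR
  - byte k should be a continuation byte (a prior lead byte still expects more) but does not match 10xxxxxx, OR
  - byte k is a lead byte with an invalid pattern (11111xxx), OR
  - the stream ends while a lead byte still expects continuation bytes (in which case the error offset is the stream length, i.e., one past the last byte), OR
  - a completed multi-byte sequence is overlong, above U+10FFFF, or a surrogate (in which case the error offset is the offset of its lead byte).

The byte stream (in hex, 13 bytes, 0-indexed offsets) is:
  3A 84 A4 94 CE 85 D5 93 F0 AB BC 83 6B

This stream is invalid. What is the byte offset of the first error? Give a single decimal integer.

Byte[0]=3A: 1-byte ASCII. cp=U+003A
Byte[1]=84: INVALID lead byte (not 0xxx/110x/1110/11110)

Answer: 1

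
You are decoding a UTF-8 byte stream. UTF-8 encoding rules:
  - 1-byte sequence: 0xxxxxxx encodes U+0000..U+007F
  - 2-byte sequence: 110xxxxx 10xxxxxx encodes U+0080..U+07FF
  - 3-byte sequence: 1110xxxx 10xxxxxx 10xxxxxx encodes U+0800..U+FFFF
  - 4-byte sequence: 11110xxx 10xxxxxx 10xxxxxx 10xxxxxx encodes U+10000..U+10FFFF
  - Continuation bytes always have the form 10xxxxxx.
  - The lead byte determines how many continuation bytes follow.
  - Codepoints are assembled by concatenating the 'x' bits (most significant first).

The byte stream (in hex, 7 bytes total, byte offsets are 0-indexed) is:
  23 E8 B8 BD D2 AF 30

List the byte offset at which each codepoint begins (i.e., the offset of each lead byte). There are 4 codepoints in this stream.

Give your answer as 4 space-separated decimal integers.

Answer: 0 1 4 6

Derivation:
Byte[0]=23: 1-byte ASCII. cp=U+0023
Byte[1]=E8: 3-byte lead, need 2 cont bytes. acc=0x8
Byte[2]=B8: continuation. acc=(acc<<6)|0x38=0x238
Byte[3]=BD: continuation. acc=(acc<<6)|0x3D=0x8E3D
Completed: cp=U+8E3D (starts at byte 1)
Byte[4]=D2: 2-byte lead, need 1 cont bytes. acc=0x12
Byte[5]=AF: continuation. acc=(acc<<6)|0x2F=0x4AF
Completed: cp=U+04AF (starts at byte 4)
Byte[6]=30: 1-byte ASCII. cp=U+0030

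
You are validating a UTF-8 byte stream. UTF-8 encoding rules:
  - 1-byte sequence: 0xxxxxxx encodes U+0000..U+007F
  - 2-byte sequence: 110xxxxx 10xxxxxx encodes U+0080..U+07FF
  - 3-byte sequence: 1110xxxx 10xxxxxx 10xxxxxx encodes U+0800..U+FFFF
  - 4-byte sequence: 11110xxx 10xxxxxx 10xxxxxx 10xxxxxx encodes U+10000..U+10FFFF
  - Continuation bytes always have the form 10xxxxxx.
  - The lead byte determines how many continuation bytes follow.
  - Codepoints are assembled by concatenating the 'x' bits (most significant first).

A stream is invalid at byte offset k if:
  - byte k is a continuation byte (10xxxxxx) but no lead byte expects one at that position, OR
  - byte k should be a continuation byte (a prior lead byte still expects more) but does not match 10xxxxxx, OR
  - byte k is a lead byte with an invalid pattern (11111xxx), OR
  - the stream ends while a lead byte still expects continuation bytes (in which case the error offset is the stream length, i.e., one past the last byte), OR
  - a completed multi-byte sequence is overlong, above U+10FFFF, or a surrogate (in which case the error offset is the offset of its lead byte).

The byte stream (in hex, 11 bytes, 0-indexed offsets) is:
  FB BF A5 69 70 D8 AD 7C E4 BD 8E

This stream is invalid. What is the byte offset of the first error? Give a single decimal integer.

Byte[0]=FB: INVALID lead byte (not 0xxx/110x/1110/11110)

Answer: 0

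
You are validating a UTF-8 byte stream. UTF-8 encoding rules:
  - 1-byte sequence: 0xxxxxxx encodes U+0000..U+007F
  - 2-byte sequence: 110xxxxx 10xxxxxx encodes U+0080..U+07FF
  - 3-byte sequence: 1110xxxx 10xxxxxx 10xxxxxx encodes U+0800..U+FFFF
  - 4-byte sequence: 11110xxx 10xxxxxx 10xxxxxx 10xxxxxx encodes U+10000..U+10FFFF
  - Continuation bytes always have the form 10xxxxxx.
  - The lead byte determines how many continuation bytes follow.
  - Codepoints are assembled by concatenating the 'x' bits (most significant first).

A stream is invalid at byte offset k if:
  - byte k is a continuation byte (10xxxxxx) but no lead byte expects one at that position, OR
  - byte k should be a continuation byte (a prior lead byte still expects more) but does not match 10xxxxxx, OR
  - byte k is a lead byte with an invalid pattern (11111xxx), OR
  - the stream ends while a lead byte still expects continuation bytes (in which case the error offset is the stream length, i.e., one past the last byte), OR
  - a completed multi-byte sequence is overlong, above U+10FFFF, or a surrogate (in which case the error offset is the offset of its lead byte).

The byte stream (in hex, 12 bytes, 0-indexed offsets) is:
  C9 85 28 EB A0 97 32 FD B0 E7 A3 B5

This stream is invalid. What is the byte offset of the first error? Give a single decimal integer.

Answer: 7

Derivation:
Byte[0]=C9: 2-byte lead, need 1 cont bytes. acc=0x9
Byte[1]=85: continuation. acc=(acc<<6)|0x05=0x245
Completed: cp=U+0245 (starts at byte 0)
Byte[2]=28: 1-byte ASCII. cp=U+0028
Byte[3]=EB: 3-byte lead, need 2 cont bytes. acc=0xB
Byte[4]=A0: continuation. acc=(acc<<6)|0x20=0x2E0
Byte[5]=97: continuation. acc=(acc<<6)|0x17=0xB817
Completed: cp=U+B817 (starts at byte 3)
Byte[6]=32: 1-byte ASCII. cp=U+0032
Byte[7]=FD: INVALID lead byte (not 0xxx/110x/1110/11110)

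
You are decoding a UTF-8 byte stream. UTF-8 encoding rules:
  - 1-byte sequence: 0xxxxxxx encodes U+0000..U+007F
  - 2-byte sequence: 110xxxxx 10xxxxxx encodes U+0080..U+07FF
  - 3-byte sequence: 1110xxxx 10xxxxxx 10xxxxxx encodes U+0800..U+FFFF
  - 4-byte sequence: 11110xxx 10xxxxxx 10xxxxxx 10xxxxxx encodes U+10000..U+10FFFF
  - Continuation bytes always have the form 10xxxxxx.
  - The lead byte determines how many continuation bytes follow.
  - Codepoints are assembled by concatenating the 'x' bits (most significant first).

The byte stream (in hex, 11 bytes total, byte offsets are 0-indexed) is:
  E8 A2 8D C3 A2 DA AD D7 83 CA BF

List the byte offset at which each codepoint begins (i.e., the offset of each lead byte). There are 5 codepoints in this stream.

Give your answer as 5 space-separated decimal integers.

Answer: 0 3 5 7 9

Derivation:
Byte[0]=E8: 3-byte lead, need 2 cont bytes. acc=0x8
Byte[1]=A2: continuation. acc=(acc<<6)|0x22=0x222
Byte[2]=8D: continuation. acc=(acc<<6)|0x0D=0x888D
Completed: cp=U+888D (starts at byte 0)
Byte[3]=C3: 2-byte lead, need 1 cont bytes. acc=0x3
Byte[4]=A2: continuation. acc=(acc<<6)|0x22=0xE2
Completed: cp=U+00E2 (starts at byte 3)
Byte[5]=DA: 2-byte lead, need 1 cont bytes. acc=0x1A
Byte[6]=AD: continuation. acc=(acc<<6)|0x2D=0x6AD
Completed: cp=U+06AD (starts at byte 5)
Byte[7]=D7: 2-byte lead, need 1 cont bytes. acc=0x17
Byte[8]=83: continuation. acc=(acc<<6)|0x03=0x5C3
Completed: cp=U+05C3 (starts at byte 7)
Byte[9]=CA: 2-byte lead, need 1 cont bytes. acc=0xA
Byte[10]=BF: continuation. acc=(acc<<6)|0x3F=0x2BF
Completed: cp=U+02BF (starts at byte 9)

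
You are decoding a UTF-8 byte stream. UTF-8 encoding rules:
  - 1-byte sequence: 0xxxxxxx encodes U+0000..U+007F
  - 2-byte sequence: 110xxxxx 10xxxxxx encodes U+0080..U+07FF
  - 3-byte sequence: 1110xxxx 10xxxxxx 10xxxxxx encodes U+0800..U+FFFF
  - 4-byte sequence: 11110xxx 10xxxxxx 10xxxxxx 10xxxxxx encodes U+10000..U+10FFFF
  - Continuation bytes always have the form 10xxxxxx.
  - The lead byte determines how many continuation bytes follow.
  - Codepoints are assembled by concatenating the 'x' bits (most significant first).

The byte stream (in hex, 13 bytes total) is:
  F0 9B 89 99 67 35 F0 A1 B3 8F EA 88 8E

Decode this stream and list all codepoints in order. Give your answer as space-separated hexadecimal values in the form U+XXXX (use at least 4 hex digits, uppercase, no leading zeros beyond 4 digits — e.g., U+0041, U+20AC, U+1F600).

Answer: U+1B259 U+0067 U+0035 U+21CCF U+A20E

Derivation:
Byte[0]=F0: 4-byte lead, need 3 cont bytes. acc=0x0
Byte[1]=9B: continuation. acc=(acc<<6)|0x1B=0x1B
Byte[2]=89: continuation. acc=(acc<<6)|0x09=0x6C9
Byte[3]=99: continuation. acc=(acc<<6)|0x19=0x1B259
Completed: cp=U+1B259 (starts at byte 0)
Byte[4]=67: 1-byte ASCII. cp=U+0067
Byte[5]=35: 1-byte ASCII. cp=U+0035
Byte[6]=F0: 4-byte lead, need 3 cont bytes. acc=0x0
Byte[7]=A1: continuation. acc=(acc<<6)|0x21=0x21
Byte[8]=B3: continuation. acc=(acc<<6)|0x33=0x873
Byte[9]=8F: continuation. acc=(acc<<6)|0x0F=0x21CCF
Completed: cp=U+21CCF (starts at byte 6)
Byte[10]=EA: 3-byte lead, need 2 cont bytes. acc=0xA
Byte[11]=88: continuation. acc=(acc<<6)|0x08=0x288
Byte[12]=8E: continuation. acc=(acc<<6)|0x0E=0xA20E
Completed: cp=U+A20E (starts at byte 10)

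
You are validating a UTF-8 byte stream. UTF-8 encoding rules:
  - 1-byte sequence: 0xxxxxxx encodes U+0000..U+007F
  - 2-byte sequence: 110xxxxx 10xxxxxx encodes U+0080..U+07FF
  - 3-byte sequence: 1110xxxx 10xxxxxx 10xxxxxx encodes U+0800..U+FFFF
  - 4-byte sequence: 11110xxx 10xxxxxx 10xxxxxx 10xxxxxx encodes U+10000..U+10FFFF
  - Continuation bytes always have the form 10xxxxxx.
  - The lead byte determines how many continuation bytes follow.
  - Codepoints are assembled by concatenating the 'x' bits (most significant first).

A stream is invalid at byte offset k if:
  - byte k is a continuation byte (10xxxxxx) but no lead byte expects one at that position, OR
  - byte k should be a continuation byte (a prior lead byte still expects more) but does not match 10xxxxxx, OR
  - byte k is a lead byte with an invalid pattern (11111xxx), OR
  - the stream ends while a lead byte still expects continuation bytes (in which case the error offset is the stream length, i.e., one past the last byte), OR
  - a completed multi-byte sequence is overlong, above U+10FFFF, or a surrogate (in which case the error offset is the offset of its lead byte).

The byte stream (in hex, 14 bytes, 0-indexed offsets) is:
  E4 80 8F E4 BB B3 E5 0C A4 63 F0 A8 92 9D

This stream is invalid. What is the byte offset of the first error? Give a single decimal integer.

Byte[0]=E4: 3-byte lead, need 2 cont bytes. acc=0x4
Byte[1]=80: continuation. acc=(acc<<6)|0x00=0x100
Byte[2]=8F: continuation. acc=(acc<<6)|0x0F=0x400F
Completed: cp=U+400F (starts at byte 0)
Byte[3]=E4: 3-byte lead, need 2 cont bytes. acc=0x4
Byte[4]=BB: continuation. acc=(acc<<6)|0x3B=0x13B
Byte[5]=B3: continuation. acc=(acc<<6)|0x33=0x4EF3
Completed: cp=U+4EF3 (starts at byte 3)
Byte[6]=E5: 3-byte lead, need 2 cont bytes. acc=0x5
Byte[7]=0C: expected 10xxxxxx continuation. INVALID

Answer: 7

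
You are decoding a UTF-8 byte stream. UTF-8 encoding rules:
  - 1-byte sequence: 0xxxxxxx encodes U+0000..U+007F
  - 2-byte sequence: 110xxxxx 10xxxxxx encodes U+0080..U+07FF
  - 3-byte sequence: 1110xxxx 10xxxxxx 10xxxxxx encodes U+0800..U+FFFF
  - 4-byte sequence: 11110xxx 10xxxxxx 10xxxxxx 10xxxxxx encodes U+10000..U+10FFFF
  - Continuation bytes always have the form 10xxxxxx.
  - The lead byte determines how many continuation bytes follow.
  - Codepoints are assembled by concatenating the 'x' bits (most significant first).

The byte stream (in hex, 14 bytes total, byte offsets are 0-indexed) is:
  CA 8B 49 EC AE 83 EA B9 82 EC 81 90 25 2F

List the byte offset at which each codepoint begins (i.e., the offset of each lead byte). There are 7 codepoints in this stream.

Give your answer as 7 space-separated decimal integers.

Byte[0]=CA: 2-byte lead, need 1 cont bytes. acc=0xA
Byte[1]=8B: continuation. acc=(acc<<6)|0x0B=0x28B
Completed: cp=U+028B (starts at byte 0)
Byte[2]=49: 1-byte ASCII. cp=U+0049
Byte[3]=EC: 3-byte lead, need 2 cont bytes. acc=0xC
Byte[4]=AE: continuation. acc=(acc<<6)|0x2E=0x32E
Byte[5]=83: continuation. acc=(acc<<6)|0x03=0xCB83
Completed: cp=U+CB83 (starts at byte 3)
Byte[6]=EA: 3-byte lead, need 2 cont bytes. acc=0xA
Byte[7]=B9: continuation. acc=(acc<<6)|0x39=0x2B9
Byte[8]=82: continuation. acc=(acc<<6)|0x02=0xAE42
Completed: cp=U+AE42 (starts at byte 6)
Byte[9]=EC: 3-byte lead, need 2 cont bytes. acc=0xC
Byte[10]=81: continuation. acc=(acc<<6)|0x01=0x301
Byte[11]=90: continuation. acc=(acc<<6)|0x10=0xC050
Completed: cp=U+C050 (starts at byte 9)
Byte[12]=25: 1-byte ASCII. cp=U+0025
Byte[13]=2F: 1-byte ASCII. cp=U+002F

Answer: 0 2 3 6 9 12 13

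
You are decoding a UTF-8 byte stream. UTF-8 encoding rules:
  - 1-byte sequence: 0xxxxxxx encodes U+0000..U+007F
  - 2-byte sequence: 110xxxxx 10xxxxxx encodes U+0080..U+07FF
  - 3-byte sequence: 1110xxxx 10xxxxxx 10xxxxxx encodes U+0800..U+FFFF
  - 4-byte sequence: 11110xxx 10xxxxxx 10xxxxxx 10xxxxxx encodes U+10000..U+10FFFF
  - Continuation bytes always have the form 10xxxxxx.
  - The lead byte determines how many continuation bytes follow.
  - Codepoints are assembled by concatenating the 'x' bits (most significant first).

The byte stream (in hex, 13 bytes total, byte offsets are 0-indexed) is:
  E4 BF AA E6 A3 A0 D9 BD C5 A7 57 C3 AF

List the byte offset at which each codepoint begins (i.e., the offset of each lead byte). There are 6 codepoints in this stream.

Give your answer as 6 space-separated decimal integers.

Answer: 0 3 6 8 10 11

Derivation:
Byte[0]=E4: 3-byte lead, need 2 cont bytes. acc=0x4
Byte[1]=BF: continuation. acc=(acc<<6)|0x3F=0x13F
Byte[2]=AA: continuation. acc=(acc<<6)|0x2A=0x4FEA
Completed: cp=U+4FEA (starts at byte 0)
Byte[3]=E6: 3-byte lead, need 2 cont bytes. acc=0x6
Byte[4]=A3: continuation. acc=(acc<<6)|0x23=0x1A3
Byte[5]=A0: continuation. acc=(acc<<6)|0x20=0x68E0
Completed: cp=U+68E0 (starts at byte 3)
Byte[6]=D9: 2-byte lead, need 1 cont bytes. acc=0x19
Byte[7]=BD: continuation. acc=(acc<<6)|0x3D=0x67D
Completed: cp=U+067D (starts at byte 6)
Byte[8]=C5: 2-byte lead, need 1 cont bytes. acc=0x5
Byte[9]=A7: continuation. acc=(acc<<6)|0x27=0x167
Completed: cp=U+0167 (starts at byte 8)
Byte[10]=57: 1-byte ASCII. cp=U+0057
Byte[11]=C3: 2-byte lead, need 1 cont bytes. acc=0x3
Byte[12]=AF: continuation. acc=(acc<<6)|0x2F=0xEF
Completed: cp=U+00EF (starts at byte 11)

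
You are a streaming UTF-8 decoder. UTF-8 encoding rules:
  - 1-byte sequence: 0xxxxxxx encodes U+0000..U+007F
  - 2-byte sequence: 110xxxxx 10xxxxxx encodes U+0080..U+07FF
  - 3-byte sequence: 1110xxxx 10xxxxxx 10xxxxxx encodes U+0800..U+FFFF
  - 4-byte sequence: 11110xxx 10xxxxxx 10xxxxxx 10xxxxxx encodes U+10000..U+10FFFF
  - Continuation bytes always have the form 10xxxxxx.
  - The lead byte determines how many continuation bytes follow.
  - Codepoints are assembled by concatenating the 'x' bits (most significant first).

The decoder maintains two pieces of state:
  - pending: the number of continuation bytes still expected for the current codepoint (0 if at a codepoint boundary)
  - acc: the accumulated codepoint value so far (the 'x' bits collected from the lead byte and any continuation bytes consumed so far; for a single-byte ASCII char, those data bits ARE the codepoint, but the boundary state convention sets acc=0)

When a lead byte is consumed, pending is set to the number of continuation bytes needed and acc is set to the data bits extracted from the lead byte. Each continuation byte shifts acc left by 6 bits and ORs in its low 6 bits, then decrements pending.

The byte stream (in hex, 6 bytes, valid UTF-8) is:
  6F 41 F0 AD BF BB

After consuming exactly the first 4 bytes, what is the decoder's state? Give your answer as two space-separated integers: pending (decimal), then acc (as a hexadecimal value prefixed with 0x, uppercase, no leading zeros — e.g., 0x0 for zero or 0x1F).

Answer: 2 0x2D

Derivation:
Byte[0]=6F: 1-byte. pending=0, acc=0x0
Byte[1]=41: 1-byte. pending=0, acc=0x0
Byte[2]=F0: 4-byte lead. pending=3, acc=0x0
Byte[3]=AD: continuation. acc=(acc<<6)|0x2D=0x2D, pending=2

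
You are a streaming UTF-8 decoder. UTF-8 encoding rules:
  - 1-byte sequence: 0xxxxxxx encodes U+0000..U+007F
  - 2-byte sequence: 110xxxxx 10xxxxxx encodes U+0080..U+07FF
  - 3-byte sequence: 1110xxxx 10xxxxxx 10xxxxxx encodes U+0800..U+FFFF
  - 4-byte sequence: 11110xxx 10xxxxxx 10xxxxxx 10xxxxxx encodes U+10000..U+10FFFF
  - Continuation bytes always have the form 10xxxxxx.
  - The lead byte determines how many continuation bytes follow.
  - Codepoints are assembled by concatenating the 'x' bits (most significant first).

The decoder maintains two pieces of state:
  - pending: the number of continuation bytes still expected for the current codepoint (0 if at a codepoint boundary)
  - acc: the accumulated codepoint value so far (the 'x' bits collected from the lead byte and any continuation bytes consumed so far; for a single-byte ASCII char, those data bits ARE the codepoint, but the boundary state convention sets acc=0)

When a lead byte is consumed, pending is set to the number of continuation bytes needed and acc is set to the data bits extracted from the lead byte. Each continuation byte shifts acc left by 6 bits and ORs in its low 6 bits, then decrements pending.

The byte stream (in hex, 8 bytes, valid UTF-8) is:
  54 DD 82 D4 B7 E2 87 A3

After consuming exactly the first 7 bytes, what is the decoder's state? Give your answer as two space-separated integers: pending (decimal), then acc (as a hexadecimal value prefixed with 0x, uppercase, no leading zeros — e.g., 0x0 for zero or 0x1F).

Byte[0]=54: 1-byte. pending=0, acc=0x0
Byte[1]=DD: 2-byte lead. pending=1, acc=0x1D
Byte[2]=82: continuation. acc=(acc<<6)|0x02=0x742, pending=0
Byte[3]=D4: 2-byte lead. pending=1, acc=0x14
Byte[4]=B7: continuation. acc=(acc<<6)|0x37=0x537, pending=0
Byte[5]=E2: 3-byte lead. pending=2, acc=0x2
Byte[6]=87: continuation. acc=(acc<<6)|0x07=0x87, pending=1

Answer: 1 0x87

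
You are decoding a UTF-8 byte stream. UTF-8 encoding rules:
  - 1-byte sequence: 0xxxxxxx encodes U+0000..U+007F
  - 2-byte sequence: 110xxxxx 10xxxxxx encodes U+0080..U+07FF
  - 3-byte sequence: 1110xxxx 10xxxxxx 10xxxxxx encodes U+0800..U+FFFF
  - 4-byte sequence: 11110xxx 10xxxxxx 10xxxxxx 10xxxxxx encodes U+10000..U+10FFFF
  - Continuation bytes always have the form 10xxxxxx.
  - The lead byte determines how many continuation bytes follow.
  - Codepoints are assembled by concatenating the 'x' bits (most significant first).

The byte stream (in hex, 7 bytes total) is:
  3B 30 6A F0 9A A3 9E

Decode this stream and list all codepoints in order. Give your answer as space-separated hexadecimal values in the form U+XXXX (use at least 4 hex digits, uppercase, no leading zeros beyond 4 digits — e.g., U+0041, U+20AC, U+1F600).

Byte[0]=3B: 1-byte ASCII. cp=U+003B
Byte[1]=30: 1-byte ASCII. cp=U+0030
Byte[2]=6A: 1-byte ASCII. cp=U+006A
Byte[3]=F0: 4-byte lead, need 3 cont bytes. acc=0x0
Byte[4]=9A: continuation. acc=(acc<<6)|0x1A=0x1A
Byte[5]=A3: continuation. acc=(acc<<6)|0x23=0x6A3
Byte[6]=9E: continuation. acc=(acc<<6)|0x1E=0x1A8DE
Completed: cp=U+1A8DE (starts at byte 3)

Answer: U+003B U+0030 U+006A U+1A8DE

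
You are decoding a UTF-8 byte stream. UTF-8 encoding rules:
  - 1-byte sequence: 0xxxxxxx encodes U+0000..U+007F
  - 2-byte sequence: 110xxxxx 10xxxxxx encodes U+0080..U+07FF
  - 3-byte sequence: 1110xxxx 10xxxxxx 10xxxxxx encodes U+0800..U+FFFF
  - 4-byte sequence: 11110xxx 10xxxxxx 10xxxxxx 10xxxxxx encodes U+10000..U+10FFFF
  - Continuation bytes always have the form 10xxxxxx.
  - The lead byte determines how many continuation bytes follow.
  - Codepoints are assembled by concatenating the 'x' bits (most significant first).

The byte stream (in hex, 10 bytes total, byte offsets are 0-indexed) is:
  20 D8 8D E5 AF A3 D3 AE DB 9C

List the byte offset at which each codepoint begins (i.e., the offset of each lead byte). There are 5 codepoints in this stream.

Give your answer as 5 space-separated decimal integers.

Answer: 0 1 3 6 8

Derivation:
Byte[0]=20: 1-byte ASCII. cp=U+0020
Byte[1]=D8: 2-byte lead, need 1 cont bytes. acc=0x18
Byte[2]=8D: continuation. acc=(acc<<6)|0x0D=0x60D
Completed: cp=U+060D (starts at byte 1)
Byte[3]=E5: 3-byte lead, need 2 cont bytes. acc=0x5
Byte[4]=AF: continuation. acc=(acc<<6)|0x2F=0x16F
Byte[5]=A3: continuation. acc=(acc<<6)|0x23=0x5BE3
Completed: cp=U+5BE3 (starts at byte 3)
Byte[6]=D3: 2-byte lead, need 1 cont bytes. acc=0x13
Byte[7]=AE: continuation. acc=(acc<<6)|0x2E=0x4EE
Completed: cp=U+04EE (starts at byte 6)
Byte[8]=DB: 2-byte lead, need 1 cont bytes. acc=0x1B
Byte[9]=9C: continuation. acc=(acc<<6)|0x1C=0x6DC
Completed: cp=U+06DC (starts at byte 8)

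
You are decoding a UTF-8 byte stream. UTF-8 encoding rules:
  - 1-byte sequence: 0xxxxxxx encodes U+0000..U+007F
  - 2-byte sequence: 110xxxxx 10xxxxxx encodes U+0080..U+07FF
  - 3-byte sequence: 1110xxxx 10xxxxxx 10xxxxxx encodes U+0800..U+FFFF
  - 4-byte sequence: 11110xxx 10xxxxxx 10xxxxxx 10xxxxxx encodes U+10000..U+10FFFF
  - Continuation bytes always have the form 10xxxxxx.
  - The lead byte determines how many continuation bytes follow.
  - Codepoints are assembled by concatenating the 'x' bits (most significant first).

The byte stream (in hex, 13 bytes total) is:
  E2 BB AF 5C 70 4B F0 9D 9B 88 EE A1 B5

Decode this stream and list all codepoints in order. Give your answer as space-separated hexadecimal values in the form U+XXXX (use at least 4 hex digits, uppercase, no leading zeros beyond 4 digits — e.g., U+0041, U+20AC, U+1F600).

Byte[0]=E2: 3-byte lead, need 2 cont bytes. acc=0x2
Byte[1]=BB: continuation. acc=(acc<<6)|0x3B=0xBB
Byte[2]=AF: continuation. acc=(acc<<6)|0x2F=0x2EEF
Completed: cp=U+2EEF (starts at byte 0)
Byte[3]=5C: 1-byte ASCII. cp=U+005C
Byte[4]=70: 1-byte ASCII. cp=U+0070
Byte[5]=4B: 1-byte ASCII. cp=U+004B
Byte[6]=F0: 4-byte lead, need 3 cont bytes. acc=0x0
Byte[7]=9D: continuation. acc=(acc<<6)|0x1D=0x1D
Byte[8]=9B: continuation. acc=(acc<<6)|0x1B=0x75B
Byte[9]=88: continuation. acc=(acc<<6)|0x08=0x1D6C8
Completed: cp=U+1D6C8 (starts at byte 6)
Byte[10]=EE: 3-byte lead, need 2 cont bytes. acc=0xE
Byte[11]=A1: continuation. acc=(acc<<6)|0x21=0x3A1
Byte[12]=B5: continuation. acc=(acc<<6)|0x35=0xE875
Completed: cp=U+E875 (starts at byte 10)

Answer: U+2EEF U+005C U+0070 U+004B U+1D6C8 U+E875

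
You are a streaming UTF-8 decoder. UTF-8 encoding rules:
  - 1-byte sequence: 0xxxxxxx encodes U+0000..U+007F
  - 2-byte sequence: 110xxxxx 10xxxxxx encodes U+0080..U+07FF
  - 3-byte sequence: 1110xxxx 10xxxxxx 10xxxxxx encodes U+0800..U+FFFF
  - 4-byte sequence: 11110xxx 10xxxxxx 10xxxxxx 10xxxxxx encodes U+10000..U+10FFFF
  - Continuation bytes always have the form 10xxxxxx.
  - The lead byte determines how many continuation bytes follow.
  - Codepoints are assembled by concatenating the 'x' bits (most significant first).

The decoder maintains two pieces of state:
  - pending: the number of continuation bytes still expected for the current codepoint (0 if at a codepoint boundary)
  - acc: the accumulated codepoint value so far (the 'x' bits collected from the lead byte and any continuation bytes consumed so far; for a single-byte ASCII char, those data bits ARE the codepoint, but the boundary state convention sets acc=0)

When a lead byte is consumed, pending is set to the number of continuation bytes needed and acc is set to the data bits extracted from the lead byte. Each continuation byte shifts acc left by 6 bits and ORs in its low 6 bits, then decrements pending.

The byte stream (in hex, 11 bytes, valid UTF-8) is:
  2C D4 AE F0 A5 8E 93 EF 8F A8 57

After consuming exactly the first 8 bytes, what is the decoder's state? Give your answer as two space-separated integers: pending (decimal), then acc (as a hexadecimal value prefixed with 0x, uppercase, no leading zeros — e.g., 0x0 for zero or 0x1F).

Byte[0]=2C: 1-byte. pending=0, acc=0x0
Byte[1]=D4: 2-byte lead. pending=1, acc=0x14
Byte[2]=AE: continuation. acc=(acc<<6)|0x2E=0x52E, pending=0
Byte[3]=F0: 4-byte lead. pending=3, acc=0x0
Byte[4]=A5: continuation. acc=(acc<<6)|0x25=0x25, pending=2
Byte[5]=8E: continuation. acc=(acc<<6)|0x0E=0x94E, pending=1
Byte[6]=93: continuation. acc=(acc<<6)|0x13=0x25393, pending=0
Byte[7]=EF: 3-byte lead. pending=2, acc=0xF

Answer: 2 0xF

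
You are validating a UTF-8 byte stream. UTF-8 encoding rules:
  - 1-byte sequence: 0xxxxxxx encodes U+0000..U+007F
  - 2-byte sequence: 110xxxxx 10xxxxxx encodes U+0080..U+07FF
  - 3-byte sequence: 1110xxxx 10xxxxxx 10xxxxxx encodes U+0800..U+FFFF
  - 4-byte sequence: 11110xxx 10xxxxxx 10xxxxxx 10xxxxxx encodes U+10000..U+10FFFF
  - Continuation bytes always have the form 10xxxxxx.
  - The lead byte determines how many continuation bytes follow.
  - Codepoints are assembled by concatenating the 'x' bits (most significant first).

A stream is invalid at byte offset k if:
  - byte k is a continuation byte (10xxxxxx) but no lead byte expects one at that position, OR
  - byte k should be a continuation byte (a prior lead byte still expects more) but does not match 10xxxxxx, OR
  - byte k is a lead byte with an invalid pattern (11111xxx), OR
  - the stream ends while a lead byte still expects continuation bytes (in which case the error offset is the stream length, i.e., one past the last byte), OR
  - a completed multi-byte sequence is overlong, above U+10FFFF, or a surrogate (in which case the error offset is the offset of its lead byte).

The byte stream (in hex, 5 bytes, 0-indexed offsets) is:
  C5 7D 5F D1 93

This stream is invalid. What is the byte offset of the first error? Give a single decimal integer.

Byte[0]=C5: 2-byte lead, need 1 cont bytes. acc=0x5
Byte[1]=7D: expected 10xxxxxx continuation. INVALID

Answer: 1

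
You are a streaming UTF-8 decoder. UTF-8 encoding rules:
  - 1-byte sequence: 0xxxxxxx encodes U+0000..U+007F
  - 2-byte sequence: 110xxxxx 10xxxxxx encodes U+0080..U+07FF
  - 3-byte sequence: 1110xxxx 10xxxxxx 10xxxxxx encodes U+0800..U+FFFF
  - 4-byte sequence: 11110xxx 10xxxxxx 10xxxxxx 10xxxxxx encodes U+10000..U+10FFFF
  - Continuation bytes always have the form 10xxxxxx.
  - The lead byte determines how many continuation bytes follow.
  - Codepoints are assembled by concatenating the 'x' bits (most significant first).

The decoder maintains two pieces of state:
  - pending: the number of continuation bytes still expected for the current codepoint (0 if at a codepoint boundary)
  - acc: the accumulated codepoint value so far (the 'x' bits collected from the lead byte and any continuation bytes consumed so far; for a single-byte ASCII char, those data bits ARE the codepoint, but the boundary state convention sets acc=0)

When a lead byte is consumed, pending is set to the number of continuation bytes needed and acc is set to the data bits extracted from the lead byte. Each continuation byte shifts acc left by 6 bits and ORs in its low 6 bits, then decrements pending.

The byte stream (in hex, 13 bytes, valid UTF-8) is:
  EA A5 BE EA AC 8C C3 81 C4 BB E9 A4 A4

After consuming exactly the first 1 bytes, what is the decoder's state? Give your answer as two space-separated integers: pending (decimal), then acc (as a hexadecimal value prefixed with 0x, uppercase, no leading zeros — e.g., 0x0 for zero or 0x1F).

Answer: 2 0xA

Derivation:
Byte[0]=EA: 3-byte lead. pending=2, acc=0xA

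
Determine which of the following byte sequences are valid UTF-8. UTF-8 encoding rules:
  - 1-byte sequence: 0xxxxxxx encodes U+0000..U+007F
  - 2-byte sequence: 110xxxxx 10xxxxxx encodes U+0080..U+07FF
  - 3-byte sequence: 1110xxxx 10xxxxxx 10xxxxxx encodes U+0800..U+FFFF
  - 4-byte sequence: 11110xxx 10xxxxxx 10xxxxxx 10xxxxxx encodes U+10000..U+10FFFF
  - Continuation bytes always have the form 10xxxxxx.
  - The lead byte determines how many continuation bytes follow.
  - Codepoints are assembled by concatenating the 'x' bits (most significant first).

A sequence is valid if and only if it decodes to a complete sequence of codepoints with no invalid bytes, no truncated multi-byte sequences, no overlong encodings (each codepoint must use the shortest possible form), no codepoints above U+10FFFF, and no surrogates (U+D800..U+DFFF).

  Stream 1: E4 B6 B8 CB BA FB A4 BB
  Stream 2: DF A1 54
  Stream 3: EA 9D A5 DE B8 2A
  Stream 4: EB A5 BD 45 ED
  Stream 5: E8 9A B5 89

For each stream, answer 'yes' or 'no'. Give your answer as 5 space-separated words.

Answer: no yes yes no no

Derivation:
Stream 1: error at byte offset 5. INVALID
Stream 2: decodes cleanly. VALID
Stream 3: decodes cleanly. VALID
Stream 4: error at byte offset 5. INVALID
Stream 5: error at byte offset 3. INVALID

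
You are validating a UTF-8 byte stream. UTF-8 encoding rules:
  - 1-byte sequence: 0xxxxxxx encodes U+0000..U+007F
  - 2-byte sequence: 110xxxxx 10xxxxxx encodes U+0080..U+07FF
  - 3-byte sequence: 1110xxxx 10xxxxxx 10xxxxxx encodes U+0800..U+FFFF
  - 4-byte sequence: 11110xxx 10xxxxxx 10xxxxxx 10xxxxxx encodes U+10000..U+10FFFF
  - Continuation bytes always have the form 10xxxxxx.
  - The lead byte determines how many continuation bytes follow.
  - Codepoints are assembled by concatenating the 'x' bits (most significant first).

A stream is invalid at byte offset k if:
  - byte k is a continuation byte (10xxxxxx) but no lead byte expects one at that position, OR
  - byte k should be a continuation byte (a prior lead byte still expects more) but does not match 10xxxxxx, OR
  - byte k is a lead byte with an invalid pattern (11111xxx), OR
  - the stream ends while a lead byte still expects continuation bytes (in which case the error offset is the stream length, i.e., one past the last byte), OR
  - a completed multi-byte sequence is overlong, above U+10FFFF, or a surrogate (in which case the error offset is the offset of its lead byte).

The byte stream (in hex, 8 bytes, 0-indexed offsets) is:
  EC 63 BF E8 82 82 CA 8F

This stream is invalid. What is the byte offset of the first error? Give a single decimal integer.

Byte[0]=EC: 3-byte lead, need 2 cont bytes. acc=0xC
Byte[1]=63: expected 10xxxxxx continuation. INVALID

Answer: 1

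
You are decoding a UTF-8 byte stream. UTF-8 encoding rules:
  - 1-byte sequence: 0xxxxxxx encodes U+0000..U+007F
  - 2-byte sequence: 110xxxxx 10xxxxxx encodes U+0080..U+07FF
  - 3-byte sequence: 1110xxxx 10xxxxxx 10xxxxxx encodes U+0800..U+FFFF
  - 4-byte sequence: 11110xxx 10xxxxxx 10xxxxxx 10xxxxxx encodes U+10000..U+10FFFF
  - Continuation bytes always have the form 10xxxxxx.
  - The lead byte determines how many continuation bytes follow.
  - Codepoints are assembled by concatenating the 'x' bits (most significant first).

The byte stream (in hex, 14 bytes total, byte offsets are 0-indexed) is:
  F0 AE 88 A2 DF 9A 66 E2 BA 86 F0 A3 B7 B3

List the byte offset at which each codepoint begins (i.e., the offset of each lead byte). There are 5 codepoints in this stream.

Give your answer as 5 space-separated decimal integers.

Answer: 0 4 6 7 10

Derivation:
Byte[0]=F0: 4-byte lead, need 3 cont bytes. acc=0x0
Byte[1]=AE: continuation. acc=(acc<<6)|0x2E=0x2E
Byte[2]=88: continuation. acc=(acc<<6)|0x08=0xB88
Byte[3]=A2: continuation. acc=(acc<<6)|0x22=0x2E222
Completed: cp=U+2E222 (starts at byte 0)
Byte[4]=DF: 2-byte lead, need 1 cont bytes. acc=0x1F
Byte[5]=9A: continuation. acc=(acc<<6)|0x1A=0x7DA
Completed: cp=U+07DA (starts at byte 4)
Byte[6]=66: 1-byte ASCII. cp=U+0066
Byte[7]=E2: 3-byte lead, need 2 cont bytes. acc=0x2
Byte[8]=BA: continuation. acc=(acc<<6)|0x3A=0xBA
Byte[9]=86: continuation. acc=(acc<<6)|0x06=0x2E86
Completed: cp=U+2E86 (starts at byte 7)
Byte[10]=F0: 4-byte lead, need 3 cont bytes. acc=0x0
Byte[11]=A3: continuation. acc=(acc<<6)|0x23=0x23
Byte[12]=B7: continuation. acc=(acc<<6)|0x37=0x8F7
Byte[13]=B3: continuation. acc=(acc<<6)|0x33=0x23DF3
Completed: cp=U+23DF3 (starts at byte 10)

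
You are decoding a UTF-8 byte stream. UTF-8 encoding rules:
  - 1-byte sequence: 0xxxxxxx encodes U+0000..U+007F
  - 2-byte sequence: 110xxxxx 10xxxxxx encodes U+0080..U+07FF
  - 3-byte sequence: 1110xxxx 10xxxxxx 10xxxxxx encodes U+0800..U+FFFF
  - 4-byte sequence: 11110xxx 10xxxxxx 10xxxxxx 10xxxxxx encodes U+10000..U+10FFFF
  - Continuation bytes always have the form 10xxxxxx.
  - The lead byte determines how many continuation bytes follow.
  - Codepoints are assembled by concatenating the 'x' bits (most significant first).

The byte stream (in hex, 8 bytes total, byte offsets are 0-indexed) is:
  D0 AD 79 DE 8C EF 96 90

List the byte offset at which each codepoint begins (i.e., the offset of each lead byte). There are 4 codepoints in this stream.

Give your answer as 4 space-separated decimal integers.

Byte[0]=D0: 2-byte lead, need 1 cont bytes. acc=0x10
Byte[1]=AD: continuation. acc=(acc<<6)|0x2D=0x42D
Completed: cp=U+042D (starts at byte 0)
Byte[2]=79: 1-byte ASCII. cp=U+0079
Byte[3]=DE: 2-byte lead, need 1 cont bytes. acc=0x1E
Byte[4]=8C: continuation. acc=(acc<<6)|0x0C=0x78C
Completed: cp=U+078C (starts at byte 3)
Byte[5]=EF: 3-byte lead, need 2 cont bytes. acc=0xF
Byte[6]=96: continuation. acc=(acc<<6)|0x16=0x3D6
Byte[7]=90: continuation. acc=(acc<<6)|0x10=0xF590
Completed: cp=U+F590 (starts at byte 5)

Answer: 0 2 3 5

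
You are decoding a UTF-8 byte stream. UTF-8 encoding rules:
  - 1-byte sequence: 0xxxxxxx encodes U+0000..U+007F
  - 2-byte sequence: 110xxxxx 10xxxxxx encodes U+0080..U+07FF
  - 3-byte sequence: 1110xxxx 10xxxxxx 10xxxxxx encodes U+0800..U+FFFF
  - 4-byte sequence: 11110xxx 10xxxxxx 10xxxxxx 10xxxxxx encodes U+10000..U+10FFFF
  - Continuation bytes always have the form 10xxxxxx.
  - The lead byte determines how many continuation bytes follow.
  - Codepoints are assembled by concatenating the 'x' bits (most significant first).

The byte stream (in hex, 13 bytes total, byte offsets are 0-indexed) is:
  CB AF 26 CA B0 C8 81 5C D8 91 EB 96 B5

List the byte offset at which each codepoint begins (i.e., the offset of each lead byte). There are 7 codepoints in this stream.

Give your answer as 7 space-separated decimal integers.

Byte[0]=CB: 2-byte lead, need 1 cont bytes. acc=0xB
Byte[1]=AF: continuation. acc=(acc<<6)|0x2F=0x2EF
Completed: cp=U+02EF (starts at byte 0)
Byte[2]=26: 1-byte ASCII. cp=U+0026
Byte[3]=CA: 2-byte lead, need 1 cont bytes. acc=0xA
Byte[4]=B0: continuation. acc=(acc<<6)|0x30=0x2B0
Completed: cp=U+02B0 (starts at byte 3)
Byte[5]=C8: 2-byte lead, need 1 cont bytes. acc=0x8
Byte[6]=81: continuation. acc=(acc<<6)|0x01=0x201
Completed: cp=U+0201 (starts at byte 5)
Byte[7]=5C: 1-byte ASCII. cp=U+005C
Byte[8]=D8: 2-byte lead, need 1 cont bytes. acc=0x18
Byte[9]=91: continuation. acc=(acc<<6)|0x11=0x611
Completed: cp=U+0611 (starts at byte 8)
Byte[10]=EB: 3-byte lead, need 2 cont bytes. acc=0xB
Byte[11]=96: continuation. acc=(acc<<6)|0x16=0x2D6
Byte[12]=B5: continuation. acc=(acc<<6)|0x35=0xB5B5
Completed: cp=U+B5B5 (starts at byte 10)

Answer: 0 2 3 5 7 8 10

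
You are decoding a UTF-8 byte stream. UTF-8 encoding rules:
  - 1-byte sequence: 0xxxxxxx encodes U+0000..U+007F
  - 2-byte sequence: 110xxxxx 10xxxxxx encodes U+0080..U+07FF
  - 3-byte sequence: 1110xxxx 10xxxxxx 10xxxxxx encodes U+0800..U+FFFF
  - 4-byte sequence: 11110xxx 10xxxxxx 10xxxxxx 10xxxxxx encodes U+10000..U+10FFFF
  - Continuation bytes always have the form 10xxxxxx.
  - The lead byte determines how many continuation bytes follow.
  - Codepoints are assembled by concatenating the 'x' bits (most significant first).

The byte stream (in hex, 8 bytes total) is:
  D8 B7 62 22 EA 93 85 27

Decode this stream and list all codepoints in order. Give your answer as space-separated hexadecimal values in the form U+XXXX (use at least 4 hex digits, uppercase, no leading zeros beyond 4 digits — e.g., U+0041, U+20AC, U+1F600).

Answer: U+0637 U+0062 U+0022 U+A4C5 U+0027

Derivation:
Byte[0]=D8: 2-byte lead, need 1 cont bytes. acc=0x18
Byte[1]=B7: continuation. acc=(acc<<6)|0x37=0x637
Completed: cp=U+0637 (starts at byte 0)
Byte[2]=62: 1-byte ASCII. cp=U+0062
Byte[3]=22: 1-byte ASCII. cp=U+0022
Byte[4]=EA: 3-byte lead, need 2 cont bytes. acc=0xA
Byte[5]=93: continuation. acc=(acc<<6)|0x13=0x293
Byte[6]=85: continuation. acc=(acc<<6)|0x05=0xA4C5
Completed: cp=U+A4C5 (starts at byte 4)
Byte[7]=27: 1-byte ASCII. cp=U+0027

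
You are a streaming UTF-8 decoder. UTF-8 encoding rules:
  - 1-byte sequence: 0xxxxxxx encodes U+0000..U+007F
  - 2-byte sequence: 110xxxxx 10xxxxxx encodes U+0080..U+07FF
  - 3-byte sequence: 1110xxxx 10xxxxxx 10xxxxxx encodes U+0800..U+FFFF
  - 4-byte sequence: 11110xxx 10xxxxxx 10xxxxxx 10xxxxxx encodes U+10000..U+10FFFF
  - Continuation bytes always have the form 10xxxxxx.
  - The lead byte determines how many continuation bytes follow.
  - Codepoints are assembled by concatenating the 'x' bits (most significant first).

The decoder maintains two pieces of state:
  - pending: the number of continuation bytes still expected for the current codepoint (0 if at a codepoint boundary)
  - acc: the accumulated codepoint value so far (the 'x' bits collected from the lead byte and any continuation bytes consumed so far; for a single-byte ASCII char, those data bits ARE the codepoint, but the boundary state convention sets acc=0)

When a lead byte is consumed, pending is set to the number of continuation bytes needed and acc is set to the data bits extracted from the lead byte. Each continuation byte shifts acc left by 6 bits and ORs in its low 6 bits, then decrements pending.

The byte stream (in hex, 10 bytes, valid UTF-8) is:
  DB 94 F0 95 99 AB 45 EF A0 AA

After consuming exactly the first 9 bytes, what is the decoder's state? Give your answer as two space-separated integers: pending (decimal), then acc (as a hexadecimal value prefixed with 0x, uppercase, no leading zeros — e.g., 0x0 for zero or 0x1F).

Answer: 1 0x3E0

Derivation:
Byte[0]=DB: 2-byte lead. pending=1, acc=0x1B
Byte[1]=94: continuation. acc=(acc<<6)|0x14=0x6D4, pending=0
Byte[2]=F0: 4-byte lead. pending=3, acc=0x0
Byte[3]=95: continuation. acc=(acc<<6)|0x15=0x15, pending=2
Byte[4]=99: continuation. acc=(acc<<6)|0x19=0x559, pending=1
Byte[5]=AB: continuation. acc=(acc<<6)|0x2B=0x1566B, pending=0
Byte[6]=45: 1-byte. pending=0, acc=0x0
Byte[7]=EF: 3-byte lead. pending=2, acc=0xF
Byte[8]=A0: continuation. acc=(acc<<6)|0x20=0x3E0, pending=1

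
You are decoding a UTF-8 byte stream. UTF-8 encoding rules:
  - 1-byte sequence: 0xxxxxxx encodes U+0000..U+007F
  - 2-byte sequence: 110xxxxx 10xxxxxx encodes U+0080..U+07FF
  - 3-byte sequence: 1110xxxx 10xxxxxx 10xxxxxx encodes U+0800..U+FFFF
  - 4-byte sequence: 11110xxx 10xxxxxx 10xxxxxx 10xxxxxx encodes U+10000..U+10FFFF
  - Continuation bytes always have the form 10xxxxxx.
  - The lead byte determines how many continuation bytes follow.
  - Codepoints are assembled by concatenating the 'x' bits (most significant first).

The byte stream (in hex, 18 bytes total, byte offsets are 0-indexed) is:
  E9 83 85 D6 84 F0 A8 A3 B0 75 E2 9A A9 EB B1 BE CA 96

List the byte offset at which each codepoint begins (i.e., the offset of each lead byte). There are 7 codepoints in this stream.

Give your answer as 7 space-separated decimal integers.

Answer: 0 3 5 9 10 13 16

Derivation:
Byte[0]=E9: 3-byte lead, need 2 cont bytes. acc=0x9
Byte[1]=83: continuation. acc=(acc<<6)|0x03=0x243
Byte[2]=85: continuation. acc=(acc<<6)|0x05=0x90C5
Completed: cp=U+90C5 (starts at byte 0)
Byte[3]=D6: 2-byte lead, need 1 cont bytes. acc=0x16
Byte[4]=84: continuation. acc=(acc<<6)|0x04=0x584
Completed: cp=U+0584 (starts at byte 3)
Byte[5]=F0: 4-byte lead, need 3 cont bytes. acc=0x0
Byte[6]=A8: continuation. acc=(acc<<6)|0x28=0x28
Byte[7]=A3: continuation. acc=(acc<<6)|0x23=0xA23
Byte[8]=B0: continuation. acc=(acc<<6)|0x30=0x288F0
Completed: cp=U+288F0 (starts at byte 5)
Byte[9]=75: 1-byte ASCII. cp=U+0075
Byte[10]=E2: 3-byte lead, need 2 cont bytes. acc=0x2
Byte[11]=9A: continuation. acc=(acc<<6)|0x1A=0x9A
Byte[12]=A9: continuation. acc=(acc<<6)|0x29=0x26A9
Completed: cp=U+26A9 (starts at byte 10)
Byte[13]=EB: 3-byte lead, need 2 cont bytes. acc=0xB
Byte[14]=B1: continuation. acc=(acc<<6)|0x31=0x2F1
Byte[15]=BE: continuation. acc=(acc<<6)|0x3E=0xBC7E
Completed: cp=U+BC7E (starts at byte 13)
Byte[16]=CA: 2-byte lead, need 1 cont bytes. acc=0xA
Byte[17]=96: continuation. acc=(acc<<6)|0x16=0x296
Completed: cp=U+0296 (starts at byte 16)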